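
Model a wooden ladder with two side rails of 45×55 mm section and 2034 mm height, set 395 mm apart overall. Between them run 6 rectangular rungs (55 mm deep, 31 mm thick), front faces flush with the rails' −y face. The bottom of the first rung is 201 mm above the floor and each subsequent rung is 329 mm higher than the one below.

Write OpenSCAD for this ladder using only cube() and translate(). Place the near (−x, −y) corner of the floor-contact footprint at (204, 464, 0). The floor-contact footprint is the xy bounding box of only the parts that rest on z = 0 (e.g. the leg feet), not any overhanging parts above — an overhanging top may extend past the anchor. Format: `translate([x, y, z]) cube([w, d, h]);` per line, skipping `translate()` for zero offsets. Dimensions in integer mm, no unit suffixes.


translate([204, 464, 0]) cube([45, 55, 2034]);
translate([554, 464, 0]) cube([45, 55, 2034]);
translate([249, 464, 201]) cube([305, 55, 31]);
translate([249, 464, 530]) cube([305, 55, 31]);
translate([249, 464, 859]) cube([305, 55, 31]);
translate([249, 464, 1188]) cube([305, 55, 31]);
translate([249, 464, 1517]) cube([305, 55, 31]);
translate([249, 464, 1846]) cube([305, 55, 31]);


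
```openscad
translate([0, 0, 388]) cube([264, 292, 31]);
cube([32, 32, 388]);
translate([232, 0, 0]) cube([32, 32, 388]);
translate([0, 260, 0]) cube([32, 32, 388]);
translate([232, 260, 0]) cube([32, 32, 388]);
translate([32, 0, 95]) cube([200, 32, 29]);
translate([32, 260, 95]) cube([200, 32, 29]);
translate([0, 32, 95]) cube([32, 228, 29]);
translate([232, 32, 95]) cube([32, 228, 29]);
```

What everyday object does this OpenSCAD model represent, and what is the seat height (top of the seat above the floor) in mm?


A stool. The seat height is 419 mm.

A 264×292×31 slab at z = 388 on four corner posts — a stool. The seat top is 388 + 31 = 419 mm.


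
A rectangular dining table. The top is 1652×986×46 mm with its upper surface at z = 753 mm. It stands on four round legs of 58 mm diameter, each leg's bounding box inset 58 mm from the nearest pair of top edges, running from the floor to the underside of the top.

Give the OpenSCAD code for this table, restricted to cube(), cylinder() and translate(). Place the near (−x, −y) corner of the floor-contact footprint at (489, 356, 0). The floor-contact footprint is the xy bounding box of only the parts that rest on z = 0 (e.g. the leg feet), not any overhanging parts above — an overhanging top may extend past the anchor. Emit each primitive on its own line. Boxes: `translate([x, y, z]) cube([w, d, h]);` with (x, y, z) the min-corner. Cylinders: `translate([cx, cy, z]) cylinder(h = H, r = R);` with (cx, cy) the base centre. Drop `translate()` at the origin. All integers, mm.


// leg_h = 753 - 46 = 707
translate([431, 298, 707]) cube([1652, 986, 46]);
translate([518, 385, 0]) cylinder(h = 707, r = 29);
translate([1996, 385, 0]) cylinder(h = 707, r = 29);
translate([518, 1197, 0]) cylinder(h = 707, r = 29);
translate([1996, 1197, 0]) cylinder(h = 707, r = 29);


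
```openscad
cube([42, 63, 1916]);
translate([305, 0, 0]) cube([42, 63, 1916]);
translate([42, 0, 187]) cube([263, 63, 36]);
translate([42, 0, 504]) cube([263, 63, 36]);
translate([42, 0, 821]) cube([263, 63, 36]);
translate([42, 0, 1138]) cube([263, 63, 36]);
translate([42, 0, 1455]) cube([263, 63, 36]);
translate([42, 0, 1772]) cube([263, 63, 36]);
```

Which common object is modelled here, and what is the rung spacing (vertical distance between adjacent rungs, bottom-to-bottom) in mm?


A ladder. The rung spacing is 317 mm.

Two tall 42×63 posts with 6 short bars between them — a ladder. Adjacent rungs sit at z = 187 and z = 504, so the spacing is 504 − 187 = 317 mm.


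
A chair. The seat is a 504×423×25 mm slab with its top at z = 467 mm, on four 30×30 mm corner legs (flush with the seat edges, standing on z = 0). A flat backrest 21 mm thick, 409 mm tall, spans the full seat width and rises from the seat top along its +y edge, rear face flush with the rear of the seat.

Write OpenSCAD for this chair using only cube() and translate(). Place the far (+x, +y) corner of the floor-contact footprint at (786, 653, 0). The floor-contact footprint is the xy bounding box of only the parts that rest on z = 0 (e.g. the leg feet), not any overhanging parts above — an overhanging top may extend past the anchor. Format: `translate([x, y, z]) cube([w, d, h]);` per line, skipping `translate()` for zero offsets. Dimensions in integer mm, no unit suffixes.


// leg_h = 467 - 25 = 442
translate([282, 230, 442]) cube([504, 423, 25]);
translate([282, 230, 0]) cube([30, 30, 442]);
translate([756, 230, 0]) cube([30, 30, 442]);
translate([282, 623, 0]) cube([30, 30, 442]);
translate([756, 623, 0]) cube([30, 30, 442]);
translate([282, 632, 467]) cube([504, 21, 409]);


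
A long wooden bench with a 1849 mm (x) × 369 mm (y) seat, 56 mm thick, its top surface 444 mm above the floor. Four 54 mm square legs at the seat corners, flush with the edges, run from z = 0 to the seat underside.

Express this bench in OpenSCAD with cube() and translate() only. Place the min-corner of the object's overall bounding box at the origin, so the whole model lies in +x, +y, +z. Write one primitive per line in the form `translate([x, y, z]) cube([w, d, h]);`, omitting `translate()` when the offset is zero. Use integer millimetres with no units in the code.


translate([0, 0, 388]) cube([1849, 369, 56]);
cube([54, 54, 388]);
translate([0, 315, 0]) cube([54, 54, 388]);
translate([1795, 0, 0]) cube([54, 54, 388]);
translate([1795, 315, 0]) cube([54, 54, 388]);


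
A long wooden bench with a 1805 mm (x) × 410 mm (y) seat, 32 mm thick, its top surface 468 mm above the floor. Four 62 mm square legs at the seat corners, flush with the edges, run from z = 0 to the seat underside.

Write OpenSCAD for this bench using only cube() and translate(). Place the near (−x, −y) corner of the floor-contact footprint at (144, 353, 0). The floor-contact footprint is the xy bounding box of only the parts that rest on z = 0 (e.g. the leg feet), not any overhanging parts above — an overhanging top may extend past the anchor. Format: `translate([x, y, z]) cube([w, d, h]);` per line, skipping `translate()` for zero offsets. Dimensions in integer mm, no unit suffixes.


translate([144, 353, 436]) cube([1805, 410, 32]);
translate([144, 353, 0]) cube([62, 62, 436]);
translate([144, 701, 0]) cube([62, 62, 436]);
translate([1887, 353, 0]) cube([62, 62, 436]);
translate([1887, 701, 0]) cube([62, 62, 436]);


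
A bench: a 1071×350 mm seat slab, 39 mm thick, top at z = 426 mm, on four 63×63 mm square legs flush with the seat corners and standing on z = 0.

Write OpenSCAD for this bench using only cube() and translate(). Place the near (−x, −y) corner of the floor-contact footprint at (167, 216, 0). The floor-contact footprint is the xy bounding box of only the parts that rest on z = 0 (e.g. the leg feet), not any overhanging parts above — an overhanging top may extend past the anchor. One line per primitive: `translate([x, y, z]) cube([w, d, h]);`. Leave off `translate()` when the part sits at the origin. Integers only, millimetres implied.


translate([167, 216, 387]) cube([1071, 350, 39]);
translate([167, 216, 0]) cube([63, 63, 387]);
translate([167, 503, 0]) cube([63, 63, 387]);
translate([1175, 216, 0]) cube([63, 63, 387]);
translate([1175, 503, 0]) cube([63, 63, 387]);


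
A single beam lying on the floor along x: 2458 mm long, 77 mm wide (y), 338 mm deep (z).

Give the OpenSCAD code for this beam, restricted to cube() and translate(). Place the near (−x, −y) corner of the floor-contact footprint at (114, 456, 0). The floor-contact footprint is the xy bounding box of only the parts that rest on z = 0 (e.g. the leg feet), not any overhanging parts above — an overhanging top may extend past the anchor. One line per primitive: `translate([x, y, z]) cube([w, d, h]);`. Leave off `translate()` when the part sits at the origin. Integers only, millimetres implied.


translate([114, 456, 0]) cube([2458, 77, 338]);


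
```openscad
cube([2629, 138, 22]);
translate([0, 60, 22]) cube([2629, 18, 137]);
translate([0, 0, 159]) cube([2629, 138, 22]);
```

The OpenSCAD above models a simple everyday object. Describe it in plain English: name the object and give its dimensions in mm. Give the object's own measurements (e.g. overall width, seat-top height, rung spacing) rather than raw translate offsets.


An I-beam lying along x, 2629 mm long. Overall section height 181 mm. Two flanges 138 mm wide (y) and 22 mm thick, one on the floor and one at the top; a web 18 mm thick runs between them, centred on the flange width.


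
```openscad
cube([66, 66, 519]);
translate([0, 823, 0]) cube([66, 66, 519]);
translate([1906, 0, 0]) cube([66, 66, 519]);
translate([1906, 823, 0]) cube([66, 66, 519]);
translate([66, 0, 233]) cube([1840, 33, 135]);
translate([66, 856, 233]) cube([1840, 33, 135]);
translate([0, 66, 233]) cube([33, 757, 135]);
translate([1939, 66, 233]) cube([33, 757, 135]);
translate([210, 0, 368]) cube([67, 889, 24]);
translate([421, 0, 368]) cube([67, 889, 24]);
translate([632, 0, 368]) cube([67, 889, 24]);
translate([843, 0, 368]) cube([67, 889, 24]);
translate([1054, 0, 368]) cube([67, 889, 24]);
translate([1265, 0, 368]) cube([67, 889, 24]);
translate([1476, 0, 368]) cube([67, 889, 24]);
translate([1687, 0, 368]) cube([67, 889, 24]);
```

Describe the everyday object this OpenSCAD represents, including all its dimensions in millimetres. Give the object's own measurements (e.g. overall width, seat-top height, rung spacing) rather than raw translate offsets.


A bed frame 1972 mm long (x) by 889 mm wide (y). Four 66×66 mm corner posts, 519 mm tall, at the corners of the footprint. Four rails of 33 mm thickness and 135 mm height run between adjacent posts with their undersides at z = 233 mm, their outer faces flush with the outside of the frame (the two x-running rails run between the posts' inner faces; the two y-running rails run between the posts' inner faces). 8 slats, each 67 mm wide (x) and 24 mm thick, lie across the top of the two x-running rails, running the full 889 mm width of the frame in y; along x they sit between the end posts with a 144 mm gap after the −x posts and between neighbouring slats, leaving 152 mm before the +x posts.


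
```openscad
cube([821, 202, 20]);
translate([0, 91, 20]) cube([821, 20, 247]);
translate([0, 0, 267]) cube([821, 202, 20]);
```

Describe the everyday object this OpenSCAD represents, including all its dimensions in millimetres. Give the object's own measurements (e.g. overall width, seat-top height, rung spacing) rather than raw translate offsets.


An I-beam lying along x, 821 mm long. Overall section height 287 mm. Two flanges 202 mm wide (y) and 20 mm thick, one on the floor and one at the top; a web 20 mm thick runs between them, centred on the flange width.


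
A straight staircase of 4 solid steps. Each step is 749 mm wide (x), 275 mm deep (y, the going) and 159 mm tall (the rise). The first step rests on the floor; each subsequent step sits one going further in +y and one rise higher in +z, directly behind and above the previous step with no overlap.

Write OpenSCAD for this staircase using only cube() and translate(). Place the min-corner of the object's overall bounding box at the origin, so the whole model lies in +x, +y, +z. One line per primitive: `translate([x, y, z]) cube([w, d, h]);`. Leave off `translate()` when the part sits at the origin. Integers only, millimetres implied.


cube([749, 275, 159]);
translate([0, 275, 159]) cube([749, 275, 159]);
translate([0, 550, 318]) cube([749, 275, 159]);
translate([0, 825, 477]) cube([749, 275, 159]);


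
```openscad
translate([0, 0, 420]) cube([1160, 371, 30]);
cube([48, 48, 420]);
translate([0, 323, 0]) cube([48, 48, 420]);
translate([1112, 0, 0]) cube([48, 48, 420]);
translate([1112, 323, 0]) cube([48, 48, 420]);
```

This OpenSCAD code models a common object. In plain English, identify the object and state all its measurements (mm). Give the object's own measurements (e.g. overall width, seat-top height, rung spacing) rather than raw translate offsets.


A long wooden bench with a 1160 mm (x) × 371 mm (y) seat, 30 mm thick, its top surface 450 mm above the floor. Four 48 mm square legs at the seat corners, flush with the edges, run from z = 0 to the seat underside.


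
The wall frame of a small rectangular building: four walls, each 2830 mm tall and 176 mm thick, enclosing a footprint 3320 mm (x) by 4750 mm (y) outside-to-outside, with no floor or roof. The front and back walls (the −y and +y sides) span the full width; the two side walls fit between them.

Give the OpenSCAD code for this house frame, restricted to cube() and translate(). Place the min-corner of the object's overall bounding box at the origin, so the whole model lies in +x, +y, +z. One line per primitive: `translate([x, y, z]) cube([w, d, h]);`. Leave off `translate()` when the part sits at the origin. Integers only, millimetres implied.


cube([3320, 176, 2830]);
translate([0, 4574, 0]) cube([3320, 176, 2830]);
translate([0, 176, 0]) cube([176, 4398, 2830]);
translate([3144, 176, 0]) cube([176, 4398, 2830]);


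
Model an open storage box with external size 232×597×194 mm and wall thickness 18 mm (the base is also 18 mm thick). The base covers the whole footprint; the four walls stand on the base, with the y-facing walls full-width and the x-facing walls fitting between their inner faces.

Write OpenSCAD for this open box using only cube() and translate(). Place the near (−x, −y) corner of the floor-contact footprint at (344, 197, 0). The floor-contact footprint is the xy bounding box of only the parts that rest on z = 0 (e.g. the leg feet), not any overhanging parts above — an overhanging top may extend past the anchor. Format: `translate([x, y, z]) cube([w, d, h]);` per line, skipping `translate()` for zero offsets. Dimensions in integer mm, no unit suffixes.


translate([344, 197, 0]) cube([232, 597, 18]);
translate([344, 197, 18]) cube([232, 18, 176]);
translate([344, 776, 18]) cube([232, 18, 176]);
translate([344, 215, 18]) cube([18, 561, 176]);
translate([558, 215, 18]) cube([18, 561, 176]);


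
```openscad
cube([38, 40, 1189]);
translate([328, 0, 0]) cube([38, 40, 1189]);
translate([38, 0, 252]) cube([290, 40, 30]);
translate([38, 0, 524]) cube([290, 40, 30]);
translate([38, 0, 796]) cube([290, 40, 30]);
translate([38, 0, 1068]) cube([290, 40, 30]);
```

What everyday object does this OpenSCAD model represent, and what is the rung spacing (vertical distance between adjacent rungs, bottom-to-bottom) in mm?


A ladder. The rung spacing is 272 mm.

Two tall 38×40 posts with 4 short bars between them — a ladder. Adjacent rungs sit at z = 252 and z = 524, so the spacing is 524 − 252 = 272 mm.


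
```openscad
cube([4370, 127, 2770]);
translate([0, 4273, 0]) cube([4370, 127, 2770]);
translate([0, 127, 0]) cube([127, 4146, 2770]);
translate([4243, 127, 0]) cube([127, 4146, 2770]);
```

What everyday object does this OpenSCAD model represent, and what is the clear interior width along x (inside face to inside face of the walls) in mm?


A house (or room) frame. The interior width is 4116 mm.

Four 2770 mm walls enclosing a rectangle with no floor or roof — a room or house frame. Outside width is 4370 mm and wall thickness is 127 mm, so the interior width is 4370 − 2 × 127 = 4116 mm.


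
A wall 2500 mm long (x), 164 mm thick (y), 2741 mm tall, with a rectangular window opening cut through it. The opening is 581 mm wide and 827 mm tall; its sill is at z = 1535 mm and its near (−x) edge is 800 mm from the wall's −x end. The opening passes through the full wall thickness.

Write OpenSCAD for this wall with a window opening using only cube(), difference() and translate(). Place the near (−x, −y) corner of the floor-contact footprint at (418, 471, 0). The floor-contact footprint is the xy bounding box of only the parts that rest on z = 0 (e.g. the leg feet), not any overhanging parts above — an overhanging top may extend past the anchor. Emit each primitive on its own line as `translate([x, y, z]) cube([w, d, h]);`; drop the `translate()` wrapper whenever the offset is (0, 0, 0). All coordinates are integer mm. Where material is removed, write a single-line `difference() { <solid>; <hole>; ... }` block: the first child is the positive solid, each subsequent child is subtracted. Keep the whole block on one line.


difference() { translate([418, 471, 0]) cube([2500, 164, 2741]); translate([1218, 471, 1535]) cube([581, 164, 827]); }


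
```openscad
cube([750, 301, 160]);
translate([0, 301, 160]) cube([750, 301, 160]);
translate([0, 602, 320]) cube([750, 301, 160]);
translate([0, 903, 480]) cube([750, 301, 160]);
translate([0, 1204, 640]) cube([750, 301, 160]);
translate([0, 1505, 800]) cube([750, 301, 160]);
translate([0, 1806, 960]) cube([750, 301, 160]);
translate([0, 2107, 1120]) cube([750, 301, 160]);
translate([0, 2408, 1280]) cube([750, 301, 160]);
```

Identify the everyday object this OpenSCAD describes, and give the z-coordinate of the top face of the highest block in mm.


A staircase. The total rise is 1440 mm.

9 identical blocks, each offset up and back from the previous — a staircase. Each step is 160 mm tall and there are 9 of them, so the total rise is 9 × 160 = 1440 mm.


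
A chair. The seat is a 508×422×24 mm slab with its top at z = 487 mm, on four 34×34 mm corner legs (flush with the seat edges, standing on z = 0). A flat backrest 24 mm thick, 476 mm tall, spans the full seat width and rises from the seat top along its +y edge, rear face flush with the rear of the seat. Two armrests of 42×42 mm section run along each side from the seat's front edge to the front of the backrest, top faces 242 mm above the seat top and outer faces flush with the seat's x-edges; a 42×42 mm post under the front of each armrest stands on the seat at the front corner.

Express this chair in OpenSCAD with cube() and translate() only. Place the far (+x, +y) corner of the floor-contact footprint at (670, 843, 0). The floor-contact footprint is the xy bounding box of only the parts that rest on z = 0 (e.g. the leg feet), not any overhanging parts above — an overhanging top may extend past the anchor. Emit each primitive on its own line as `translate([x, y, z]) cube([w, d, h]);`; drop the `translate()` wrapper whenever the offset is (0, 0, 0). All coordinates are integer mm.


translate([162, 421, 463]) cube([508, 422, 24]);
translate([162, 421, 0]) cube([34, 34, 463]);
translate([636, 421, 0]) cube([34, 34, 463]);
translate([162, 809, 0]) cube([34, 34, 463]);
translate([636, 809, 0]) cube([34, 34, 463]);
translate([162, 819, 487]) cube([508, 24, 476]);
translate([162, 421, 687]) cube([42, 398, 42]);
translate([628, 421, 687]) cube([42, 398, 42]);
translate([162, 421, 487]) cube([42, 42, 200]);
translate([628, 421, 487]) cube([42, 42, 200]);


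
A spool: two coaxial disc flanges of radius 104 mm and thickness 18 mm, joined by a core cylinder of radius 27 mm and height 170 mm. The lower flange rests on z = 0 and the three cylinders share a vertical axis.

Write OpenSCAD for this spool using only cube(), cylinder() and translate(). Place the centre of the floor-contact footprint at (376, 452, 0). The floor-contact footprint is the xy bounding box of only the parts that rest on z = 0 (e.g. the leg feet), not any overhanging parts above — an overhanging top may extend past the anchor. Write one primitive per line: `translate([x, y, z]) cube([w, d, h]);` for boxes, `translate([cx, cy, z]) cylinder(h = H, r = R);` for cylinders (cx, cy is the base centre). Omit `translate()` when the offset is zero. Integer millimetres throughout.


translate([376, 452, 0]) cylinder(h = 18, r = 104);
translate([376, 452, 18]) cylinder(h = 170, r = 27);
translate([376, 452, 188]) cylinder(h = 18, r = 104);


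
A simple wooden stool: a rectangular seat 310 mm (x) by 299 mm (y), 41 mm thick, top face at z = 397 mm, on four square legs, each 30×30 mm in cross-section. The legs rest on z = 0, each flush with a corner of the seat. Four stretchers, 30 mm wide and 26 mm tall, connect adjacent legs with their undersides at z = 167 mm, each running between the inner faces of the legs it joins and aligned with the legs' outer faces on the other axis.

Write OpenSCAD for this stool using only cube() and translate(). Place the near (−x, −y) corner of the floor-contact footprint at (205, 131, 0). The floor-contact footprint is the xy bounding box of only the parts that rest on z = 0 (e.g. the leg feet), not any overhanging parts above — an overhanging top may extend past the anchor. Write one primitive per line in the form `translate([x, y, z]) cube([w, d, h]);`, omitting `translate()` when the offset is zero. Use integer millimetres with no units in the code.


translate([205, 131, 356]) cube([310, 299, 41]);
translate([205, 131, 0]) cube([30, 30, 356]);
translate([485, 131, 0]) cube([30, 30, 356]);
translate([205, 400, 0]) cube([30, 30, 356]);
translate([485, 400, 0]) cube([30, 30, 356]);
translate([235, 131, 167]) cube([250, 30, 26]);
translate([235, 400, 167]) cube([250, 30, 26]);
translate([205, 161, 167]) cube([30, 239, 26]);
translate([485, 161, 167]) cube([30, 239, 26]);


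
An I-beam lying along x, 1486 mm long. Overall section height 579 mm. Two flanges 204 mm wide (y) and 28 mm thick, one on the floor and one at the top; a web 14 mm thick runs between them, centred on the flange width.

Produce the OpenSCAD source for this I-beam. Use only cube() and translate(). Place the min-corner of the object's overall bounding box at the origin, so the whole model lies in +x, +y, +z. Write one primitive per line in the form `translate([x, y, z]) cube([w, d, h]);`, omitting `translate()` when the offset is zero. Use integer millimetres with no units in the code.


cube([1486, 204, 28]);
translate([0, 95, 28]) cube([1486, 14, 523]);
translate([0, 0, 551]) cube([1486, 204, 28]);


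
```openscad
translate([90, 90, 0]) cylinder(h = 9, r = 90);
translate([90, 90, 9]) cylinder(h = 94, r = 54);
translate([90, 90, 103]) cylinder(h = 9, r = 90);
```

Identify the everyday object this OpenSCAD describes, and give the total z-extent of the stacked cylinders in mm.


A spool. The overall height is 112 mm.

Three coaxial cylinders, large–small–large — a spool. Two 9 mm flanges and a 94 mm core give 9 + 94 + 9 = 112 mm.


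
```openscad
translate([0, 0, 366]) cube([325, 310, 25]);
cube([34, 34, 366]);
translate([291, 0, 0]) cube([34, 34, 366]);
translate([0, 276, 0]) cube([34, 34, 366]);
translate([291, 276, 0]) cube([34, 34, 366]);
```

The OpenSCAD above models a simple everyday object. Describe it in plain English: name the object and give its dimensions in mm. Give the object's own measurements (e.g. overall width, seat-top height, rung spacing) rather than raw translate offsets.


A four-legged stool. The seat is a 325×310×25 mm slab whose top surface is at z = 391 mm; four square legs, each 34×34 mm in cross-section, run from the floor (z = 0) to the underside of the seat, each flush with a corner of the seat.


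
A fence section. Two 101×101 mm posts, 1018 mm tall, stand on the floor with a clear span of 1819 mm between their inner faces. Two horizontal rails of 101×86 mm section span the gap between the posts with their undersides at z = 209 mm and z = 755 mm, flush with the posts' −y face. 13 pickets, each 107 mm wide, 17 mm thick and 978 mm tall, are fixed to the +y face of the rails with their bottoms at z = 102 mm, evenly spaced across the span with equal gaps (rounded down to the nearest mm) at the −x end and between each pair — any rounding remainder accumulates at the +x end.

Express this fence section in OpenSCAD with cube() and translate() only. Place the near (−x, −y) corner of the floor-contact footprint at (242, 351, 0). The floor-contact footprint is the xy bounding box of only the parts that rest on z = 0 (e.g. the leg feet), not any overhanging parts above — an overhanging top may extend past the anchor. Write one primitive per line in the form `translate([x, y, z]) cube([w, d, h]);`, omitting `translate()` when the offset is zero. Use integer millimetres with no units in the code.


translate([242, 351, 0]) cube([101, 101, 1018]);
translate([2162, 351, 0]) cube([101, 101, 1018]);
translate([343, 351, 209]) cube([1819, 101, 86]);
translate([343, 351, 755]) cube([1819, 101, 86]);
translate([373, 452, 102]) cube([107, 17, 978]);
translate([510, 452, 102]) cube([107, 17, 978]);
translate([647, 452, 102]) cube([107, 17, 978]);
translate([784, 452, 102]) cube([107, 17, 978]);
translate([921, 452, 102]) cube([107, 17, 978]);
translate([1058, 452, 102]) cube([107, 17, 978]);
translate([1195, 452, 102]) cube([107, 17, 978]);
translate([1332, 452, 102]) cube([107, 17, 978]);
translate([1469, 452, 102]) cube([107, 17, 978]);
translate([1606, 452, 102]) cube([107, 17, 978]);
translate([1743, 452, 102]) cube([107, 17, 978]);
translate([1880, 452, 102]) cube([107, 17, 978]);
translate([2017, 452, 102]) cube([107, 17, 978]);


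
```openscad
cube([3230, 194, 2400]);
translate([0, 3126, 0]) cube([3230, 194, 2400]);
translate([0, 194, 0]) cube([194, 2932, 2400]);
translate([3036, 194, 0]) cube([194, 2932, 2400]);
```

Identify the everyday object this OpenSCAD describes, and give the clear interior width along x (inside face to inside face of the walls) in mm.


A house (or room) frame. The interior width is 2842 mm.

Four 2400 mm walls enclosing a rectangle with no floor or roof — a room or house frame. Outside width is 3230 mm and wall thickness is 194 mm, so the interior width is 3230 − 2 × 194 = 2842 mm.


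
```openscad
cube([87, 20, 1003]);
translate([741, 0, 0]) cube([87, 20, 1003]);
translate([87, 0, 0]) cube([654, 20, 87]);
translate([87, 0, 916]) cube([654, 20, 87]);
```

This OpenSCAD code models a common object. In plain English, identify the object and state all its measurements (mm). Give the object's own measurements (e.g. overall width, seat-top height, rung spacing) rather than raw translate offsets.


A rectangular picture frame lying in the x–z plane (depth along y). The opening is 654 mm wide (x) by 829 mm tall (z), surrounded by a border 87 mm wide on all four sides. The frame is 20 mm deep and is made of two full-height vertical stiles with two horizontal rails fitted between them.


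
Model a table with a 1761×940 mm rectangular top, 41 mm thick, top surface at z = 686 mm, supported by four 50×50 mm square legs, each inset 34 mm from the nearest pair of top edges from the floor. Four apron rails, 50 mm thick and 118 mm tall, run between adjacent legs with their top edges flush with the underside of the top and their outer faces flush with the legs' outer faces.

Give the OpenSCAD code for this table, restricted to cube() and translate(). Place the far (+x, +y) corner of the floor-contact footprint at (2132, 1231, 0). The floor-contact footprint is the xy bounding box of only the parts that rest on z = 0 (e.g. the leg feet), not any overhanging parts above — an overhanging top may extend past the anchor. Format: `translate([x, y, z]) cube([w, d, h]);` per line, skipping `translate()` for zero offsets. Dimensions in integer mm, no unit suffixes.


// leg_h = 686 - 41 = 645
// apron z = 645 - 118 = 527
translate([405, 325, 645]) cube([1761, 940, 41]);
translate([439, 359, 0]) cube([50, 50, 645]);
translate([2082, 359, 0]) cube([50, 50, 645]);
translate([439, 1181, 0]) cube([50, 50, 645]);
translate([2082, 1181, 0]) cube([50, 50, 645]);
translate([489, 359, 527]) cube([1593, 50, 118]);
translate([489, 1181, 527]) cube([1593, 50, 118]);
translate([439, 409, 527]) cube([50, 772, 118]);
translate([2082, 409, 527]) cube([50, 772, 118]);


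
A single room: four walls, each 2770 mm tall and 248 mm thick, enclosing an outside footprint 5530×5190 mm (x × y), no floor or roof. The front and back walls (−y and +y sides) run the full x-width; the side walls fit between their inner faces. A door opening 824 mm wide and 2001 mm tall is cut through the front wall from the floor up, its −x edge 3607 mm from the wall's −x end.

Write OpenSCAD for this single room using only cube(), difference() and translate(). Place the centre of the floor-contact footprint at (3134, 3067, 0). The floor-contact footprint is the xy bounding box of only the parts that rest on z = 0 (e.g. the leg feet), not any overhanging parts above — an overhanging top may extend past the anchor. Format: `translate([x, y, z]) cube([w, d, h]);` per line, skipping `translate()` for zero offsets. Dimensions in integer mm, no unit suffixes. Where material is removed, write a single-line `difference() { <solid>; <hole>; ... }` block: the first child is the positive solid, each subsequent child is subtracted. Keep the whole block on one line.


difference() { translate([369, 472, 0]) cube([5530, 248, 2770]); translate([3976, 472, 0]) cube([824, 248, 2001]); }
translate([369, 5414, 0]) cube([5530, 248, 2770]);
translate([369, 720, 0]) cube([248, 4694, 2770]);
translate([5651, 720, 0]) cube([248, 4694, 2770]);


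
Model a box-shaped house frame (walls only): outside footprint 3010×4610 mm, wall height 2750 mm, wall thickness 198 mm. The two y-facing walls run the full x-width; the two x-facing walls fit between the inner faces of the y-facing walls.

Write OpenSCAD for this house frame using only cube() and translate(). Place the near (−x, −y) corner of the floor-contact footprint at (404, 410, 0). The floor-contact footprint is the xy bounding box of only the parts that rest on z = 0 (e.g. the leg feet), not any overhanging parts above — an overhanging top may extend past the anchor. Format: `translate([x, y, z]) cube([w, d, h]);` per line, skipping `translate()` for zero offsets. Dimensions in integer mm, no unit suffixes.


translate([404, 410, 0]) cube([3010, 198, 2750]);
translate([404, 4822, 0]) cube([3010, 198, 2750]);
translate([404, 608, 0]) cube([198, 4214, 2750]);
translate([3216, 608, 0]) cube([198, 4214, 2750]);


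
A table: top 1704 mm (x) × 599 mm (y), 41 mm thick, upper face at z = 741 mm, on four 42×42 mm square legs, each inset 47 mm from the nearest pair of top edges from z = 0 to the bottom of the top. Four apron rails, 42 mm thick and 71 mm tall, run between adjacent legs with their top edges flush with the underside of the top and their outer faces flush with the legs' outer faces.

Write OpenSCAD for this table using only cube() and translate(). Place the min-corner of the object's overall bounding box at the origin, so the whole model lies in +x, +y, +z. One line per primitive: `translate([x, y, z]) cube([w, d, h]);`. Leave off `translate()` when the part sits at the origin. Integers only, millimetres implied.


translate([0, 0, 700]) cube([1704, 599, 41]);
translate([47, 47, 0]) cube([42, 42, 700]);
translate([1615, 47, 0]) cube([42, 42, 700]);
translate([47, 510, 0]) cube([42, 42, 700]);
translate([1615, 510, 0]) cube([42, 42, 700]);
translate([89, 47, 629]) cube([1526, 42, 71]);
translate([89, 510, 629]) cube([1526, 42, 71]);
translate([47, 89, 629]) cube([42, 421, 71]);
translate([1615, 89, 629]) cube([42, 421, 71]);


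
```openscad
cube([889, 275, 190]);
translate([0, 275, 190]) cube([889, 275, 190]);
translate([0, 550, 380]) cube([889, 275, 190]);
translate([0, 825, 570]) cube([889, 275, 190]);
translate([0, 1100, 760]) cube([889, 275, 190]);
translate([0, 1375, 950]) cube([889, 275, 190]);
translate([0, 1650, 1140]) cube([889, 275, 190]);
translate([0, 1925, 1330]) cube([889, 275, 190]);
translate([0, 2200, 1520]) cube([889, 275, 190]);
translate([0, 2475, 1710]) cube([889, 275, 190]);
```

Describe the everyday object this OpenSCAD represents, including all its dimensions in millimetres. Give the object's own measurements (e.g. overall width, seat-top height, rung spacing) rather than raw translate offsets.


A straight staircase of 10 solid steps. Each step is 889 mm wide (x), 275 mm deep (y, the going) and 190 mm tall (the rise). The first step rests on the floor; each subsequent step sits one going further in +y and one rise higher in +z, directly behind and above the previous step with no overlap.


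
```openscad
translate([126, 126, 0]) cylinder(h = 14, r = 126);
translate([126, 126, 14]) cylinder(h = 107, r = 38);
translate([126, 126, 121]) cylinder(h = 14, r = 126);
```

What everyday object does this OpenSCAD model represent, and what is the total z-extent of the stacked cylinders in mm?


A spool. The overall height is 135 mm.

Three coaxial cylinders, large–small–large — a spool. Two 14 mm flanges and a 107 mm core give 14 + 107 + 14 = 135 mm.


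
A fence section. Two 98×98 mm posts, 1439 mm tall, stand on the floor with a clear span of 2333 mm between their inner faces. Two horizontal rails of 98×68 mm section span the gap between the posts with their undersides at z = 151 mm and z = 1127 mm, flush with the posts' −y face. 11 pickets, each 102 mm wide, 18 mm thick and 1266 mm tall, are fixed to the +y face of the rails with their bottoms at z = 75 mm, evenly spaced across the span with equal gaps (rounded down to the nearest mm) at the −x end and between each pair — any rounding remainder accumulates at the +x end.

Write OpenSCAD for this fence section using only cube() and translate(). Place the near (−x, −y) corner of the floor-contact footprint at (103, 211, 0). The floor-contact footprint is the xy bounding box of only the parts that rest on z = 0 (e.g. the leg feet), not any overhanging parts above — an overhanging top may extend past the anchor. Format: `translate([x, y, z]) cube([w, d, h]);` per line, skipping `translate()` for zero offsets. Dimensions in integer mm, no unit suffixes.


translate([103, 211, 0]) cube([98, 98, 1439]);
translate([2534, 211, 0]) cube([98, 98, 1439]);
translate([201, 211, 151]) cube([2333, 98, 68]);
translate([201, 211, 1127]) cube([2333, 98, 68]);
translate([301, 309, 75]) cube([102, 18, 1266]);
translate([503, 309, 75]) cube([102, 18, 1266]);
translate([705, 309, 75]) cube([102, 18, 1266]);
translate([907, 309, 75]) cube([102, 18, 1266]);
translate([1109, 309, 75]) cube([102, 18, 1266]);
translate([1311, 309, 75]) cube([102, 18, 1266]);
translate([1513, 309, 75]) cube([102, 18, 1266]);
translate([1715, 309, 75]) cube([102, 18, 1266]);
translate([1917, 309, 75]) cube([102, 18, 1266]);
translate([2119, 309, 75]) cube([102, 18, 1266]);
translate([2321, 309, 75]) cube([102, 18, 1266]);


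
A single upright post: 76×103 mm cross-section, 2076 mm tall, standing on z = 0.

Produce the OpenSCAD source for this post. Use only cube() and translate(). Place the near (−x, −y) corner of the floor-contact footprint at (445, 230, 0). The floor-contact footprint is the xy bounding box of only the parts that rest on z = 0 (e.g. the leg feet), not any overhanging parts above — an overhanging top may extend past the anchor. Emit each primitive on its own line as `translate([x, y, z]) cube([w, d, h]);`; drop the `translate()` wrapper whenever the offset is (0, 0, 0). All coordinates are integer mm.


translate([445, 230, 0]) cube([76, 103, 2076]);


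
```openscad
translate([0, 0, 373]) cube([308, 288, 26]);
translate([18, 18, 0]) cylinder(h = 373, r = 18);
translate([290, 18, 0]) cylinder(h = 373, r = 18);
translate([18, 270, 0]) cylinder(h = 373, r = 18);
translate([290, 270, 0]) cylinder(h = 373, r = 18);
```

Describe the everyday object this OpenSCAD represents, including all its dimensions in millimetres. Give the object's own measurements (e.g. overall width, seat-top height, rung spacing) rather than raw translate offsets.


A simple wooden stool: a rectangular seat 308 mm (x) by 288 mm (y), 26 mm thick, top face at z = 399 mm, on four round legs, each 36 mm in diameter. The legs rest on z = 0, each leg's axis is inset half a diameter from the nearest pair of seat edges (so the leg's bounding box is flush with the corner).


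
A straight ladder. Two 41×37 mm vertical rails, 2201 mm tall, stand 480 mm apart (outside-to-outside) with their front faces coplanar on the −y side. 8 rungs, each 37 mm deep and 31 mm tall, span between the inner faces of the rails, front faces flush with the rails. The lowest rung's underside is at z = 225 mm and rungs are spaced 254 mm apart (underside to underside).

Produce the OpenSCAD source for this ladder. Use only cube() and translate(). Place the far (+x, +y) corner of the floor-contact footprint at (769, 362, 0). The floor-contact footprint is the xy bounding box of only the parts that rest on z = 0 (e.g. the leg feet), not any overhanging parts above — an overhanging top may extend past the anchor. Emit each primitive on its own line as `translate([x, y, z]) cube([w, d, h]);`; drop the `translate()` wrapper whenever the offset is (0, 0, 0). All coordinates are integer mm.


translate([289, 325, 0]) cube([41, 37, 2201]);
translate([728, 325, 0]) cube([41, 37, 2201]);
translate([330, 325, 225]) cube([398, 37, 31]);
translate([330, 325, 479]) cube([398, 37, 31]);
translate([330, 325, 733]) cube([398, 37, 31]);
translate([330, 325, 987]) cube([398, 37, 31]);
translate([330, 325, 1241]) cube([398, 37, 31]);
translate([330, 325, 1495]) cube([398, 37, 31]);
translate([330, 325, 1749]) cube([398, 37, 31]);
translate([330, 325, 2003]) cube([398, 37, 31]);


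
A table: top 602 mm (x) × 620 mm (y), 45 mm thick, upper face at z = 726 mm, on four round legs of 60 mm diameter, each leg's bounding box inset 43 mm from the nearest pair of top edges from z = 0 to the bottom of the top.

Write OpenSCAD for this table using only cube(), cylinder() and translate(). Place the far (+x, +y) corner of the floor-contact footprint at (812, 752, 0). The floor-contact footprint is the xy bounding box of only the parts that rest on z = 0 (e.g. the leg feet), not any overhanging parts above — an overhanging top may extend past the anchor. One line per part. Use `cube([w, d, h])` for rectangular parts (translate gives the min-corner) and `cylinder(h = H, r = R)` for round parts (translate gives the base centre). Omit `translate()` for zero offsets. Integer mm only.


// leg_h = 726 - 45 = 681
translate([253, 175, 681]) cube([602, 620, 45]);
translate([326, 248, 0]) cylinder(h = 681, r = 30);
translate([782, 248, 0]) cylinder(h = 681, r = 30);
translate([326, 722, 0]) cylinder(h = 681, r = 30);
translate([782, 722, 0]) cylinder(h = 681, r = 30);


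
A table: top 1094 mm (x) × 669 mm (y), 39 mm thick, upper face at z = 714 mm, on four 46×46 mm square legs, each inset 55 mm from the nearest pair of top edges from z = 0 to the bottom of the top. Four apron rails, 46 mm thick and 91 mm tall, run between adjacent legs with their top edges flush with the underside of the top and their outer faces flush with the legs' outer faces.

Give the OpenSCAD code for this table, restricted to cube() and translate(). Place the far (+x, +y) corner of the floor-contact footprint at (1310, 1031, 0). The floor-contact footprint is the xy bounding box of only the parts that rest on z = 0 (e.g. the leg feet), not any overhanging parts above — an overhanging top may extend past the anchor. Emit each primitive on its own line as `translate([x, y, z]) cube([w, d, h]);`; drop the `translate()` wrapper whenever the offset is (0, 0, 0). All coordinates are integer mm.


translate([271, 417, 675]) cube([1094, 669, 39]);
translate([326, 472, 0]) cube([46, 46, 675]);
translate([1264, 472, 0]) cube([46, 46, 675]);
translate([326, 985, 0]) cube([46, 46, 675]);
translate([1264, 985, 0]) cube([46, 46, 675]);
translate([372, 472, 584]) cube([892, 46, 91]);
translate([372, 985, 584]) cube([892, 46, 91]);
translate([326, 518, 584]) cube([46, 467, 91]);
translate([1264, 518, 584]) cube([46, 467, 91]);


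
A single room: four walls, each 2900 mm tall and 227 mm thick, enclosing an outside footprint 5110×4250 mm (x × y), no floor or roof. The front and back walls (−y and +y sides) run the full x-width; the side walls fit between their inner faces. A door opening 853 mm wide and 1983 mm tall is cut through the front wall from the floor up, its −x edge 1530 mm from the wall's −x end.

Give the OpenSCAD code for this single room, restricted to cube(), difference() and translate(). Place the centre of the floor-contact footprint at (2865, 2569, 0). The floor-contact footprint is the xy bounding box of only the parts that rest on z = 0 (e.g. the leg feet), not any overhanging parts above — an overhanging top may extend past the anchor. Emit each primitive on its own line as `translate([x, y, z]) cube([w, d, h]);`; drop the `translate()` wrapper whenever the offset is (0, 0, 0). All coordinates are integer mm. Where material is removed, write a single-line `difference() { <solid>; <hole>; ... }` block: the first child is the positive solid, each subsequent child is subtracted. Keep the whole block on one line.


difference() { translate([310, 444, 0]) cube([5110, 227, 2900]); translate([1840, 444, 0]) cube([853, 227, 1983]); }
translate([310, 4467, 0]) cube([5110, 227, 2900]);
translate([310, 671, 0]) cube([227, 3796, 2900]);
translate([5193, 671, 0]) cube([227, 3796, 2900]);
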